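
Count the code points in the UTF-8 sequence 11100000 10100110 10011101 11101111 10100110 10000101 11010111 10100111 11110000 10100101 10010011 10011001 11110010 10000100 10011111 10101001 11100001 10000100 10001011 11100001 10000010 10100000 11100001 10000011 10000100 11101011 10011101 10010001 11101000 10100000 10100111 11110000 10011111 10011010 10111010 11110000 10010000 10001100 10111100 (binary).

12

Byte at offset 0: 0xE0 = 11100000 → 3-byte char (#1). Advance 3.
Byte at offset 3: 0xEF = 11101111 → 3-byte char (#2). Advance 3.
Byte at offset 6: 0xD7 = 11010111 → 2-byte char (#3). Advance 2.
Byte at offset 8: 0xF0 = 11110000 → 4-byte char (#4). Advance 4.
Byte at offset 12: 0xF2 = 11110010 → 4-byte char (#5). Advance 4.
Byte at offset 16: 0xE1 = 11100001 → 3-byte char (#6). Advance 3.
Byte at offset 19: 0xE1 = 11100001 → 3-byte char (#7). Advance 3.
Byte at offset 22: 0xE1 = 11100001 → 3-byte char (#8). Advance 3.
Byte at offset 25: 0xEB = 11101011 → 3-byte char (#9). Advance 3.
Byte at offset 28: 0xE8 = 11101000 → 3-byte char (#10). Advance 3.
Byte at offset 31: 0xF0 = 11110000 → 4-byte char (#11). Advance 4.
Byte at offset 35: 0xF0 = 11110000 → 4-byte char (#12). Advance 4.
Reached end at offset 39 after 12 code points.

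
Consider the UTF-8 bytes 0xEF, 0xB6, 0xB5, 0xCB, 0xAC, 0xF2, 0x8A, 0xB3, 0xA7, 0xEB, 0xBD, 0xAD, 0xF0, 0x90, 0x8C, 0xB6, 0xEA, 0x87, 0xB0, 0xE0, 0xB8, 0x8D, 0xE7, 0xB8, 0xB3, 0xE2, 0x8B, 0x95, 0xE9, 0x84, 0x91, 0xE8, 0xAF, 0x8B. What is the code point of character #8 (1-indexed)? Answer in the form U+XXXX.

Offset 0: leading byte 0xEF = 11101111 → 3-byte char #1 = EF B6 B5.
Offset 3: leading byte 0xCB = 11001011 → 2-byte char #2 = CB AC.
Offset 5: leading byte 0xF2 = 11110010 → 4-byte char #3 = F2 8A B3 A7.
Offset 9: leading byte 0xEB = 11101011 → 3-byte char #4 = EB BD AD.
Offset 12: leading byte 0xF0 = 11110000 → 4-byte char #5 = F0 90 8C B6.
Offset 16: leading byte 0xEA = 11101010 → 3-byte char #6 = EA 87 B0.
Offset 19: leading byte 0xE0 = 11100000 → 3-byte char #7 = E0 B8 8D.
Offset 22: leading byte 0xE7 = 11100111 → 3-byte char #8 = E7 B8 B3.
Leading byte 0xE7 = 11100111 matches 1110xxxx → 3-byte sequence.
Byte 1: 0xE7 = 11100111, payload 0111 (4 bits).
Byte 2: 0xB8 = 10111000 (10xxxxxx ✓), payload 111000.
Byte 3: 0xB3 = 10110011 (10xxxxxx ✓), payload 110011.
Concatenate: 0111111000110011 = 0x7E33 (16 bits → U+7E33).

U+7E33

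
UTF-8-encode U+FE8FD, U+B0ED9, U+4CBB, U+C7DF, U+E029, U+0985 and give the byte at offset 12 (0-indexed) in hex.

0x9F

U+FE8FD → 4-byte form F3 BE A3 BD at offsets 0–3.
U+B0ED9 → 4-byte form F2 B0 BB 99 at offsets 4–7.
U+4CBB → 3-byte form E4 B2 BB at offsets 8–10.
U+C7DF → 3-byte form EC 9F 9F at offsets 11–13.
Offset 12 falls in char 4's range; it's byte 2 of EC 9F 9F = 0x9F.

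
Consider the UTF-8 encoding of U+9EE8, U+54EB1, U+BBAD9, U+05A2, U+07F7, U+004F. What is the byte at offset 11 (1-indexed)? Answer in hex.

1-indexed offset 11 is 0-indexed offset 10.
U+9EE8 → 3-byte form E9 BB A8 at offsets 0–2.
U+54EB1 → 4-byte form F1 94 BA B1 at offsets 3–6.
U+BBAD9 → 4-byte form F2 BB AB 99 at offsets 7–10.
Offset 10 falls in char 3's range; it's byte 4 of F2 BB AB 99 = 0x99.

0x99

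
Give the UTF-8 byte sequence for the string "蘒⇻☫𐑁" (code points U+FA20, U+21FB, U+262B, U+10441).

EF A8 A0 E2 87 BB E2 98 AB F0 90 91 81

U+FA20: 3-byte form → EF A8 A0.
U+21FB: 3-byte form → E2 87 BB.
U+262B: 3-byte form → E2 98 AB.
U+10441: 4-byte form → F0 90 91 81.
Concatenated (13 bytes): EF A8 A0 E2 87 BB E2 98 AB F0 90 91 81.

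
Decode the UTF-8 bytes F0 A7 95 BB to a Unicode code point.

U+2757B

Leading byte 0xF0 = 11110000 matches 11110xxx → 4-byte sequence.
Byte 1: 0xF0 = 11110000, payload 000 (3 bits).
Byte 2: 0xA7 = 10100111 (10xxxxxx ✓), payload 100111.
Byte 3: 0x95 = 10010101 (10xxxxxx ✓), payload 010101.
Byte 4: 0xBB = 10111011 (10xxxxxx ✓), payload 111011.
Concatenate: 000100111010101111011 = 0x2757B (21 bits → U+2757B).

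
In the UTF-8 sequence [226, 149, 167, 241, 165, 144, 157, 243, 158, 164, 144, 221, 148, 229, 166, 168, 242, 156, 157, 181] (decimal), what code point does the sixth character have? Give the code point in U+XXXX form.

U+9C775

Offset 0: leading byte 0xE2 = 11100010 → 3-byte char #1 = E2 95 A7.
Offset 3: leading byte 0xF1 = 11110001 → 4-byte char #2 = F1 A5 90 9D.
Offset 7: leading byte 0xF3 = 11110011 → 4-byte char #3 = F3 9E A4 90.
Offset 11: leading byte 0xDD = 11011101 → 2-byte char #4 = DD 94.
Offset 13: leading byte 0xE5 = 11100101 → 3-byte char #5 = E5 A6 A8.
Offset 16: leading byte 0xF2 = 11110010 → 4-byte char #6 = F2 9C 9D B5.
Leading byte 0xF2 = 11110010 matches 11110xxx → 4-byte sequence.
Byte 1: 0xF2 = 11110010, payload 010 (3 bits).
Byte 2: 0x9C = 10011100 (10xxxxxx ✓), payload 011100.
Byte 3: 0x9D = 10011101 (10xxxxxx ✓), payload 011101.
Byte 4: 0xB5 = 10110101 (10xxxxxx ✓), payload 110101.
Concatenate: 010011100011101110101 = 0x9C775 (21 bits → U+9C775).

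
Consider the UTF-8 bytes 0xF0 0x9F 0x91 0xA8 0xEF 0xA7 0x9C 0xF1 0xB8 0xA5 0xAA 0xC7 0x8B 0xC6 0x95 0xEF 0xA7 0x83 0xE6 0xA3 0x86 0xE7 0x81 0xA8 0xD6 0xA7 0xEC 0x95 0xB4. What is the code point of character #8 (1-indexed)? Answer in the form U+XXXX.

U+7068

Offset 0: leading byte 0xF0 = 11110000 → 4-byte char #1 = F0 9F 91 A8.
Offset 4: leading byte 0xEF = 11101111 → 3-byte char #2 = EF A7 9C.
Offset 7: leading byte 0xF1 = 11110001 → 4-byte char #3 = F1 B8 A5 AA.
Offset 11: leading byte 0xC7 = 11000111 → 2-byte char #4 = C7 8B.
Offset 13: leading byte 0xC6 = 11000110 → 2-byte char #5 = C6 95.
Offset 15: leading byte 0xEF = 11101111 → 3-byte char #6 = EF A7 83.
Offset 18: leading byte 0xE6 = 11100110 → 3-byte char #7 = E6 A3 86.
Offset 21: leading byte 0xE7 = 11100111 → 3-byte char #8 = E7 81 A8.
Leading byte 0xE7 = 11100111 matches 1110xxxx → 3-byte sequence.
Byte 1: 0xE7 = 11100111, payload 0111 (4 bits).
Byte 2: 0x81 = 10000001 (10xxxxxx ✓), payload 000001.
Byte 3: 0xA8 = 10101000 (10xxxxxx ✓), payload 101000.
Concatenate: 0111000001101000 = 0x7068 (16 bits → U+7068).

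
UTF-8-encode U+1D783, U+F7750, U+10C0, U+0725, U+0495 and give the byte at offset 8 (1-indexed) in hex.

1-indexed offset 8 is 0-indexed offset 7.
U+1D783 → 4-byte form F0 9D 9E 83 at offsets 0–3.
U+F7750 → 4-byte form F3 B7 9D 90 at offsets 4–7.
Offset 7 falls in char 2's range; it's byte 4 of F3 B7 9D 90 = 0x90.

0x90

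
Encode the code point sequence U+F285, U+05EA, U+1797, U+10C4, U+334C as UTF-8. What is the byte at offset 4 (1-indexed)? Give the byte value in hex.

0xD7

1-indexed offset 4 is 0-indexed offset 3.
U+F285 → 3-byte form EF 8A 85 at offsets 0–2.
U+05EA → 2-byte form D7 AA at offsets 3–4.
Offset 3 falls in char 2's range; it's byte 1 of D7 AA = 0xD7.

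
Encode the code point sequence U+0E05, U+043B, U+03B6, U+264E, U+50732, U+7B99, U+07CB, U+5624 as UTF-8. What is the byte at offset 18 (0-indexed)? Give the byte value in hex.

U+0E05 → 3-byte form E0 B8 85 at offsets 0–2.
U+043B → 2-byte form D0 BB at offsets 3–4.
U+03B6 → 2-byte form CE B6 at offsets 5–6.
U+264E → 3-byte form E2 99 8E at offsets 7–9.
U+50732 → 4-byte form F1 90 9C B2 at offsets 10–13.
U+7B99 → 3-byte form E7 AE 99 at offsets 14–16.
U+07CB → 2-byte form DF 8B at offsets 17–18.
Offset 18 falls in char 7's range; it's byte 2 of DF 8B = 0x8B.

0x8B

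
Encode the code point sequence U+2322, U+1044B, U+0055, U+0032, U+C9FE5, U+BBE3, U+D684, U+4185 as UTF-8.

E2 8C A2 F0 90 91 8B 55 32 F3 89 BF A5 EB AF A3 ED 9A 84 E4 86 85

U+2322: 3-byte form → E2 8C A2.
U+1044B: 4-byte form → F0 90 91 8B.
U+0055: 1-byte form → 55.
U+0032: 1-byte form → 32.
U+C9FE5: 4-byte form → F3 89 BF A5.
U+BBE3: 3-byte form → EB AF A3.
U+D684: 3-byte form → ED 9A 84.
U+4185: 3-byte form → E4 86 85.
Concatenated (22 bytes): E2 8C A2 F0 90 91 8B 55 32 F3 89 BF A5 EB AF A3 ED 9A 84 E4 86 85.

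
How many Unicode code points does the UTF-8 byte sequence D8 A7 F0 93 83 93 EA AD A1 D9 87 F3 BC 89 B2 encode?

5

Byte at offset 0: 0xD8 = 11011000 → 2-byte char (#1). Advance 2.
Byte at offset 2: 0xF0 = 11110000 → 4-byte char (#2). Advance 4.
Byte at offset 6: 0xEA = 11101010 → 3-byte char (#3). Advance 3.
Byte at offset 9: 0xD9 = 11011001 → 2-byte char (#4). Advance 2.
Byte at offset 11: 0xF3 = 11110011 → 4-byte char (#5). Advance 4.
Reached end at offset 15 after 5 code points.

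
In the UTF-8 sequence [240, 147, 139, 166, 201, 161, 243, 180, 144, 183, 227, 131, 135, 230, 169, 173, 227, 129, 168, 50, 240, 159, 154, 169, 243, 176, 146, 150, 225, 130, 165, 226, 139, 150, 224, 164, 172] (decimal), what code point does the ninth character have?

U+F0496

Offset 0: leading byte 0xF0 = 11110000 → 4-byte char #1 = F0 93 8B A6.
Offset 4: leading byte 0xC9 = 11001001 → 2-byte char #2 = C9 A1.
Offset 6: leading byte 0xF3 = 11110011 → 4-byte char #3 = F3 B4 90 B7.
Offset 10: leading byte 0xE3 = 11100011 → 3-byte char #4 = E3 83 87.
Offset 13: leading byte 0xE6 = 11100110 → 3-byte char #5 = E6 A9 AD.
Offset 16: leading byte 0xE3 = 11100011 → 3-byte char #6 = E3 81 A8.
Offset 19: leading byte 0x32 = 00110010 → 1-byte char #7 = 32.
Offset 20: leading byte 0xF0 = 11110000 → 4-byte char #8 = F0 9F 9A A9.
Offset 24: leading byte 0xF3 = 11110011 → 4-byte char #9 = F3 B0 92 96.
Leading byte 0xF3 = 11110011 matches 11110xxx → 4-byte sequence.
Byte 1: 0xF3 = 11110011, payload 011 (3 bits).
Byte 2: 0xB0 = 10110000 (10xxxxxx ✓), payload 110000.
Byte 3: 0x92 = 10010010 (10xxxxxx ✓), payload 010010.
Byte 4: 0x96 = 10010110 (10xxxxxx ✓), payload 010110.
Concatenate: 011110000010010010110 = 0xF0496 (21 bits → U+F0496).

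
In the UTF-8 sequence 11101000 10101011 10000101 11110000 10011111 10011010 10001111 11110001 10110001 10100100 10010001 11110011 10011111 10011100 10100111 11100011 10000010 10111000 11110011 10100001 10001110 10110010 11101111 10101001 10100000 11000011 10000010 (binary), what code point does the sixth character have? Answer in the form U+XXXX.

Offset 0: leading byte 0xE8 = 11101000 → 3-byte char #1 = E8 AB 85.
Offset 3: leading byte 0xF0 = 11110000 → 4-byte char #2 = F0 9F 9A 8F.
Offset 7: leading byte 0xF1 = 11110001 → 4-byte char #3 = F1 B1 A4 91.
Offset 11: leading byte 0xF3 = 11110011 → 4-byte char #4 = F3 9F 9C A7.
Offset 15: leading byte 0xE3 = 11100011 → 3-byte char #5 = E3 82 B8.
Offset 18: leading byte 0xF3 = 11110011 → 4-byte char #6 = F3 A1 8E B2.
Leading byte 0xF3 = 11110011 matches 11110xxx → 4-byte sequence.
Byte 1: 0xF3 = 11110011, payload 011 (3 bits).
Byte 2: 0xA1 = 10100001 (10xxxxxx ✓), payload 100001.
Byte 3: 0x8E = 10001110 (10xxxxxx ✓), payload 001110.
Byte 4: 0xB2 = 10110010 (10xxxxxx ✓), payload 110010.
Concatenate: 011100001001110110010 = 0xE13B2 (21 bits → U+E13B2).

U+E13B2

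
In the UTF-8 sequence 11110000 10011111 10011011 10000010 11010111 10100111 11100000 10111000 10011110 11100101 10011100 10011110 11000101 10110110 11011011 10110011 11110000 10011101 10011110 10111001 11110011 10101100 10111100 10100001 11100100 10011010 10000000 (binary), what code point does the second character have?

Offset 0: leading byte 0xF0 = 11110000 → 4-byte char #1 = F0 9F 9B 82.
Offset 4: leading byte 0xD7 = 11010111 → 2-byte char #2 = D7 A7.
Leading byte 0xD7 = 11010111 matches 110xxxxx → 2-byte sequence.
Byte 1: 0xD7 = 11010111, payload 10111 (5 bits).
Byte 2: 0xA7 = 10100111 (10xxxxxx ✓), payload 100111.
Concatenate: 10111100111 = 0x5E7 (11 bits → U+05E7).

U+05E7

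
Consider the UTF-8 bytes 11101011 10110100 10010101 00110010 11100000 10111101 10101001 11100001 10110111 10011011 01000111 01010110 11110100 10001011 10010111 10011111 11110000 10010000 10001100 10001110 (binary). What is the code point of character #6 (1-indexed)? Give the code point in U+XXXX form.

Offset 0: leading byte 0xEB = 11101011 → 3-byte char #1 = EB B4 95.
Offset 3: leading byte 0x32 = 00110010 → 1-byte char #2 = 32.
Offset 4: leading byte 0xE0 = 11100000 → 3-byte char #3 = E0 BD A9.
Offset 7: leading byte 0xE1 = 11100001 → 3-byte char #4 = E1 B7 9B.
Offset 10: leading byte 0x47 = 01000111 → 1-byte char #5 = 47.
Offset 11: leading byte 0x56 = 01010110 → 1-byte char #6 = 56.
Leading byte 0x56 = 01010110 matches 0xxxxxxx → 1-byte sequence.
Byte 1: 0x56 = 01010110, payload 1010110 (7 bits).
Concatenate: 1010110 = 0x56 (7 bits → U+0056).

U+0056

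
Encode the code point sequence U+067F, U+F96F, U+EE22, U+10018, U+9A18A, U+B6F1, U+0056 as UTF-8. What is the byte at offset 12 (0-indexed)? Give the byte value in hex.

0xF2

U+067F → 2-byte form D9 BF at offsets 0–1.
U+F96F → 3-byte form EF A5 AF at offsets 2–4.
U+EE22 → 3-byte form EE B8 A2 at offsets 5–7.
U+10018 → 4-byte form F0 90 80 98 at offsets 8–11.
U+9A18A → 4-byte form F2 9A 86 8A at offsets 12–15.
Offset 12 falls in char 5's range; it's byte 1 of F2 9A 86 8A = 0xF2.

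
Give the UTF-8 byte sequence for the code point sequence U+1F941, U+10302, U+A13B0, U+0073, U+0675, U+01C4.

F0 9F A5 81 F0 90 8C 82 F2 A1 8E B0 73 D9 B5 C7 84

U+1F941: 4-byte form → F0 9F A5 81.
U+10302: 4-byte form → F0 90 8C 82.
U+A13B0: 4-byte form → F2 A1 8E B0.
U+0073: 1-byte form → 73.
U+0675: 2-byte form → D9 B5.
U+01C4: 2-byte form → C7 84.
Concatenated (17 bytes): F0 9F A5 81 F0 90 8C 82 F2 A1 8E B0 73 D9 B5 C7 84.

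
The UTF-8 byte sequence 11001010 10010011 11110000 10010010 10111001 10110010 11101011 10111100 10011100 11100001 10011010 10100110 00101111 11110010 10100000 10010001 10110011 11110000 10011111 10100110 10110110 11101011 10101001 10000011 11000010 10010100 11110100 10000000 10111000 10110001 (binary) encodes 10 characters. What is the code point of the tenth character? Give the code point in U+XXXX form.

U+100E31

Offset 0: leading byte 0xCA = 11001010 → 2-byte char #1 = CA 93.
Offset 2: leading byte 0xF0 = 11110000 → 4-byte char #2 = F0 92 B9 B2.
Offset 6: leading byte 0xEB = 11101011 → 3-byte char #3 = EB BC 9C.
Offset 9: leading byte 0xE1 = 11100001 → 3-byte char #4 = E1 9A A6.
Offset 12: leading byte 0x2F = 00101111 → 1-byte char #5 = 2F.
Offset 13: leading byte 0xF2 = 11110010 → 4-byte char #6 = F2 A0 91 B3.
Offset 17: leading byte 0xF0 = 11110000 → 4-byte char #7 = F0 9F A6 B6.
Offset 21: leading byte 0xEB = 11101011 → 3-byte char #8 = EB A9 83.
Offset 24: leading byte 0xC2 = 11000010 → 2-byte char #9 = C2 94.
Offset 26: leading byte 0xF4 = 11110100 → 4-byte char #10 = F4 80 B8 B1.
Leading byte 0xF4 = 11110100 matches 11110xxx → 4-byte sequence.
Byte 1: 0xF4 = 11110100, payload 100 (3 bits).
Byte 2: 0x80 = 10000000 (10xxxxxx ✓), payload 000000.
Byte 3: 0xB8 = 10111000 (10xxxxxx ✓), payload 111000.
Byte 4: 0xB1 = 10110001 (10xxxxxx ✓), payload 110001.
Concatenate: 100000000111000110001 = 0x100E31 (21 bits → U+100E31).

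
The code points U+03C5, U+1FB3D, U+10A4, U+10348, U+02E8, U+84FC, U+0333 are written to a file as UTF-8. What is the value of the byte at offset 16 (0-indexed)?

U+03C5 → 2-byte form CF 85 at offsets 0–1.
U+1FB3D → 4-byte form F0 9F AC BD at offsets 2–5.
U+10A4 → 3-byte form E1 82 A4 at offsets 6–8.
U+10348 → 4-byte form F0 90 8D 88 at offsets 9–12.
U+02E8 → 2-byte form CB A8 at offsets 13–14.
U+84FC → 3-byte form E8 93 BC at offsets 15–17.
Offset 16 falls in char 6's range; it's byte 2 of E8 93 BC = 0x93.

0x93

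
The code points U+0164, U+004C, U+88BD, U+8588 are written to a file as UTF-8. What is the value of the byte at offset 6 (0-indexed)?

U+0164 → 2-byte form C5 A4 at offsets 0–1.
U+004C → 1-byte form 4C at offsets 2–2.
U+88BD → 3-byte form E8 A2 BD at offsets 3–5.
U+8588 → 3-byte form E8 96 88 at offsets 6–8.
Offset 6 falls in char 4's range; it's byte 1 of E8 96 88 = 0xE8.

0xE8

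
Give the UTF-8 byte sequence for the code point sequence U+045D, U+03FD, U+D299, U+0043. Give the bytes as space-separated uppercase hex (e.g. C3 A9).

D1 9D CF BD ED 8A 99 43

U+045D: 2-byte form → D1 9D.
U+03FD: 2-byte form → CF BD.
U+D299: 3-byte form → ED 8A 99.
U+0043: 1-byte form → 43.
Concatenated (8 bytes): D1 9D CF BD ED 8A 99 43.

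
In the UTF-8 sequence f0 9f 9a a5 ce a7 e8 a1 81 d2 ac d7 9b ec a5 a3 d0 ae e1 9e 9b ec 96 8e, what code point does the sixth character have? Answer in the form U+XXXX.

U+C963

Offset 0: leading byte 0xF0 = 11110000 → 4-byte char #1 = F0 9F 9A A5.
Offset 4: leading byte 0xCE = 11001110 → 2-byte char #2 = CE A7.
Offset 6: leading byte 0xE8 = 11101000 → 3-byte char #3 = E8 A1 81.
Offset 9: leading byte 0xD2 = 11010010 → 2-byte char #4 = D2 AC.
Offset 11: leading byte 0xD7 = 11010111 → 2-byte char #5 = D7 9B.
Offset 13: leading byte 0xEC = 11101100 → 3-byte char #6 = EC A5 A3.
Leading byte 0xEC = 11101100 matches 1110xxxx → 3-byte sequence.
Byte 1: 0xEC = 11101100, payload 1100 (4 bits).
Byte 2: 0xA5 = 10100101 (10xxxxxx ✓), payload 100101.
Byte 3: 0xA3 = 10100011 (10xxxxxx ✓), payload 100011.
Concatenate: 1100100101100011 = 0xC963 (16 bits → U+C963).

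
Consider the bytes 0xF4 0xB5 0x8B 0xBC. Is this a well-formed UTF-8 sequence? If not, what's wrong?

invalid (encodes a value above U+10FFFF)

Leading byte 0xF4 = 11110100 → 4-byte form.
Payload = 0x1352FC, which exceeds U+10FFFF, the maximum Unicode code point. (Leading bytes F5–FF, or F4 followed by ≥ 0x90, are invalid.)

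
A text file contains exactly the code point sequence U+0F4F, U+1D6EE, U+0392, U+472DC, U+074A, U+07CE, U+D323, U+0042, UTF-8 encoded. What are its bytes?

U+0F4F: 3-byte form → E0 BD 8F.
U+1D6EE: 4-byte form → F0 9D 9B AE.
U+0392: 2-byte form → CE 92.
U+472DC: 4-byte form → F1 87 8B 9C.
U+074A: 2-byte form → DD 8A.
U+07CE: 2-byte form → DF 8E.
U+D323: 3-byte form → ED 8C A3.
U+0042: 1-byte form → 42.
Concatenated (21 bytes): E0 BD 8F F0 9D 9B AE CE 92 F1 87 8B 9C DD 8A DF 8E ED 8C A3 42.

E0 BD 8F F0 9D 9B AE CE 92 F1 87 8B 9C DD 8A DF 8E ED 8C A3 42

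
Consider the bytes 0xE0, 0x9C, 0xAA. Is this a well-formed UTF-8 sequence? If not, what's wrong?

Leading byte 0xE0 = 11100000 → 3-byte form.
Continuation bytes all match 10xxxxxx. Payload decodes to 0x72A.
But 0x72A < 0x800, the minimum for a 3-byte sequence — this is an overlong encoding.

invalid (overlong encoding)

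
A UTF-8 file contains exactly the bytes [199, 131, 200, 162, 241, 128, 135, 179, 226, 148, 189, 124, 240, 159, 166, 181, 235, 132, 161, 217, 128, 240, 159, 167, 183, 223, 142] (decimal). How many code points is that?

Byte at offset 0: 0xC7 = 11000111 → 2-byte char (#1). Advance 2.
Byte at offset 2: 0xC8 = 11001000 → 2-byte char (#2). Advance 2.
Byte at offset 4: 0xF1 = 11110001 → 4-byte char (#3). Advance 4.
Byte at offset 8: 0xE2 = 11100010 → 3-byte char (#4). Advance 3.
Byte at offset 11: 0x7C = 01111100 → 1-byte char (#5). Advance 1.
Byte at offset 12: 0xF0 = 11110000 → 4-byte char (#6). Advance 4.
Byte at offset 16: 0xEB = 11101011 → 3-byte char (#7). Advance 3.
Byte at offset 19: 0xD9 = 11011001 → 2-byte char (#8). Advance 2.
Byte at offset 21: 0xF0 = 11110000 → 4-byte char (#9). Advance 4.
Byte at offset 25: 0xDF = 11011111 → 2-byte char (#10). Advance 2.
Reached end at offset 27 after 10 code points.

10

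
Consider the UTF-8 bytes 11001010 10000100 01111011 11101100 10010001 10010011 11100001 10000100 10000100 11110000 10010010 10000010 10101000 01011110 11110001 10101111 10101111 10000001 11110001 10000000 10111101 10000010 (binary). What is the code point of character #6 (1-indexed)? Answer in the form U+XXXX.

Offset 0: leading byte 0xCA = 11001010 → 2-byte char #1 = CA 84.
Offset 2: leading byte 0x7B = 01111011 → 1-byte char #2 = 7B.
Offset 3: leading byte 0xEC = 11101100 → 3-byte char #3 = EC 91 93.
Offset 6: leading byte 0xE1 = 11100001 → 3-byte char #4 = E1 84 84.
Offset 9: leading byte 0xF0 = 11110000 → 4-byte char #5 = F0 92 82 A8.
Offset 13: leading byte 0x5E = 01011110 → 1-byte char #6 = 5E.
Leading byte 0x5E = 01011110 matches 0xxxxxxx → 1-byte sequence.
Byte 1: 0x5E = 01011110, payload 1011110 (7 bits).
Concatenate: 1011110 = 0x5E (7 bits → U+005E).

U+005E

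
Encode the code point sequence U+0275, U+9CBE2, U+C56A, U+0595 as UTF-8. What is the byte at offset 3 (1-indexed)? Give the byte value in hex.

0xF2

1-indexed offset 3 is 0-indexed offset 2.
U+0275 → 2-byte form C9 B5 at offsets 0–1.
U+9CBE2 → 4-byte form F2 9C AF A2 at offsets 2–5.
Offset 2 falls in char 2's range; it's byte 1 of F2 9C AF A2 = 0xF2.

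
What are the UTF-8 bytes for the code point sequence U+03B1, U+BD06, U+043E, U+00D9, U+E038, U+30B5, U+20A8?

U+03B1: 2-byte form → CE B1.
U+BD06: 3-byte form → EB B4 86.
U+043E: 2-byte form → D0 BE.
U+00D9: 2-byte form → C3 99.
U+E038: 3-byte form → EE 80 B8.
U+30B5: 3-byte form → E3 82 B5.
U+20A8: 3-byte form → E2 82 A8.
Concatenated (18 bytes): CE B1 EB B4 86 D0 BE C3 99 EE 80 B8 E3 82 B5 E2 82 A8.

CE B1 EB B4 86 D0 BE C3 99 EE 80 B8 E3 82 B5 E2 82 A8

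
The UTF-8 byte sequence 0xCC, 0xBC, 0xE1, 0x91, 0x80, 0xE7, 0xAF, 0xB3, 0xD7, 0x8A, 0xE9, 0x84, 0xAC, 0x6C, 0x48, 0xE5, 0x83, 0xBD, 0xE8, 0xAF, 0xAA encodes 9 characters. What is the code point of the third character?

Offset 0: leading byte 0xCC = 11001100 → 2-byte char #1 = CC BC.
Offset 2: leading byte 0xE1 = 11100001 → 3-byte char #2 = E1 91 80.
Offset 5: leading byte 0xE7 = 11100111 → 3-byte char #3 = E7 AF B3.
Leading byte 0xE7 = 11100111 matches 1110xxxx → 3-byte sequence.
Byte 1: 0xE7 = 11100111, payload 0111 (4 bits).
Byte 2: 0xAF = 10101111 (10xxxxxx ✓), payload 101111.
Byte 3: 0xB3 = 10110011 (10xxxxxx ✓), payload 110011.
Concatenate: 0111101111110011 = 0x7BF3 (16 bits → U+7BF3).

U+7BF3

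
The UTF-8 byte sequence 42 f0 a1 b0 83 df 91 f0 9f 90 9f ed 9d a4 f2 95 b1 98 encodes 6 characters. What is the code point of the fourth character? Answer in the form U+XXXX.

U+1F41F

Offset 0: leading byte 0x42 = 01000010 → 1-byte char #1 = 42.
Offset 1: leading byte 0xF0 = 11110000 → 4-byte char #2 = F0 A1 B0 83.
Offset 5: leading byte 0xDF = 11011111 → 2-byte char #3 = DF 91.
Offset 7: leading byte 0xF0 = 11110000 → 4-byte char #4 = F0 9F 90 9F.
Leading byte 0xF0 = 11110000 matches 11110xxx → 4-byte sequence.
Byte 1: 0xF0 = 11110000, payload 000 (3 bits).
Byte 2: 0x9F = 10011111 (10xxxxxx ✓), payload 011111.
Byte 3: 0x90 = 10010000 (10xxxxxx ✓), payload 010000.
Byte 4: 0x9F = 10011111 (10xxxxxx ✓), payload 011111.
Concatenate: 000011111010000011111 = 0x1F41F (21 bits → U+1F41F).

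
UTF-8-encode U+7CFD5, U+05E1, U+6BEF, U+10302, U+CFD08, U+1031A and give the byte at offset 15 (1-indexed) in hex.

0x8F

1-indexed offset 15 is 0-indexed offset 14.
U+7CFD5 → 4-byte form F1 BC BF 95 at offsets 0–3.
U+05E1 → 2-byte form D7 A1 at offsets 4–5.
U+6BEF → 3-byte form E6 AF AF at offsets 6–8.
U+10302 → 4-byte form F0 90 8C 82 at offsets 9–12.
U+CFD08 → 4-byte form F3 8F B4 88 at offsets 13–16.
Offset 14 falls in char 5's range; it's byte 2 of F3 8F B4 88 = 0x8F.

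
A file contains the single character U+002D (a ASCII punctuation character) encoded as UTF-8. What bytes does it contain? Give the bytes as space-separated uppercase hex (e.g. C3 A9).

2D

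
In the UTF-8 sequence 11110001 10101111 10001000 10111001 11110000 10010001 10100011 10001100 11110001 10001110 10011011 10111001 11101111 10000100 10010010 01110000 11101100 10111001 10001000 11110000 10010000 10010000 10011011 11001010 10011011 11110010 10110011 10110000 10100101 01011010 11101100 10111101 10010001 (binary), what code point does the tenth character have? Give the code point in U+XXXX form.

U+005A

Offset 0: leading byte 0xF1 = 11110001 → 4-byte char #1 = F1 AF 88 B9.
Offset 4: leading byte 0xF0 = 11110000 → 4-byte char #2 = F0 91 A3 8C.
Offset 8: leading byte 0xF1 = 11110001 → 4-byte char #3 = F1 8E 9B B9.
Offset 12: leading byte 0xEF = 11101111 → 3-byte char #4 = EF 84 92.
Offset 15: leading byte 0x70 = 01110000 → 1-byte char #5 = 70.
Offset 16: leading byte 0xEC = 11101100 → 3-byte char #6 = EC B9 88.
Offset 19: leading byte 0xF0 = 11110000 → 4-byte char #7 = F0 90 90 9B.
Offset 23: leading byte 0xCA = 11001010 → 2-byte char #8 = CA 9B.
Offset 25: leading byte 0xF2 = 11110010 → 4-byte char #9 = F2 B3 B0 A5.
Offset 29: leading byte 0x5A = 01011010 → 1-byte char #10 = 5A.
Leading byte 0x5A = 01011010 matches 0xxxxxxx → 1-byte sequence.
Byte 1: 0x5A = 01011010, payload 1011010 (7 bits).
Concatenate: 1011010 = 0x5A (7 bits → U+005A).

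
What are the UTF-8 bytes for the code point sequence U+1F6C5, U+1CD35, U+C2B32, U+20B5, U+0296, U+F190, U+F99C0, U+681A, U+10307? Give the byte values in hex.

F0 9F 9B 85 F0 9C B4 B5 F3 82 AC B2 E2 82 B5 CA 96 EF 86 90 F3 B9 A7 80 E6 A0 9A F0 90 8C 87

U+1F6C5: 4-byte form → F0 9F 9B 85.
U+1CD35: 4-byte form → F0 9C B4 B5.
U+C2B32: 4-byte form → F3 82 AC B2.
U+20B5: 3-byte form → E2 82 B5.
U+0296: 2-byte form → CA 96.
U+F190: 3-byte form → EF 86 90.
U+F99C0: 4-byte form → F3 B9 A7 80.
U+681A: 3-byte form → E6 A0 9A.
U+10307: 4-byte form → F0 90 8C 87.
Concatenated (31 bytes): F0 9F 9B 85 F0 9C B4 B5 F3 82 AC B2 E2 82 B5 CA 96 EF 86 90 F3 B9 A7 80 E6 A0 9A F0 90 8C 87.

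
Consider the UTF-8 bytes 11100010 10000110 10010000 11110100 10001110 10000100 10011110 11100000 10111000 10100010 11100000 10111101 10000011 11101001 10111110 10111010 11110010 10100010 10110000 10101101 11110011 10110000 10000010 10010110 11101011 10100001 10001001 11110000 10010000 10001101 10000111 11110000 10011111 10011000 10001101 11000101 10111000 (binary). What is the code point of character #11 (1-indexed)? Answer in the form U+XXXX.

Offset 0: leading byte 0xE2 = 11100010 → 3-byte char #1 = E2 86 90.
Offset 3: leading byte 0xF4 = 11110100 → 4-byte char #2 = F4 8E 84 9E.
Offset 7: leading byte 0xE0 = 11100000 → 3-byte char #3 = E0 B8 A2.
Offset 10: leading byte 0xE0 = 11100000 → 3-byte char #4 = E0 BD 83.
Offset 13: leading byte 0xE9 = 11101001 → 3-byte char #5 = E9 BE BA.
Offset 16: leading byte 0xF2 = 11110010 → 4-byte char #6 = F2 A2 B0 AD.
Offset 20: leading byte 0xF3 = 11110011 → 4-byte char #7 = F3 B0 82 96.
Offset 24: leading byte 0xEB = 11101011 → 3-byte char #8 = EB A1 89.
Offset 27: leading byte 0xF0 = 11110000 → 4-byte char #9 = F0 90 8D 87.
Offset 31: leading byte 0xF0 = 11110000 → 4-byte char #10 = F0 9F 98 8D.
Offset 35: leading byte 0xC5 = 11000101 → 2-byte char #11 = C5 B8.
Leading byte 0xC5 = 11000101 matches 110xxxxx → 2-byte sequence.
Byte 1: 0xC5 = 11000101, payload 00101 (5 bits).
Byte 2: 0xB8 = 10111000 (10xxxxxx ✓), payload 111000.
Concatenate: 00101111000 = 0x178 (11 bits → U+0178).

U+0178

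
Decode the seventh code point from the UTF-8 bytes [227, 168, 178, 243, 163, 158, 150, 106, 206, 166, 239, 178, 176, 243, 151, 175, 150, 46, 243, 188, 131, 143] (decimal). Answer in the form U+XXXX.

Offset 0: leading byte 0xE3 = 11100011 → 3-byte char #1 = E3 A8 B2.
Offset 3: leading byte 0xF3 = 11110011 → 4-byte char #2 = F3 A3 9E 96.
Offset 7: leading byte 0x6A = 01101010 → 1-byte char #3 = 6A.
Offset 8: leading byte 0xCE = 11001110 → 2-byte char #4 = CE A6.
Offset 10: leading byte 0xEF = 11101111 → 3-byte char #5 = EF B2 B0.
Offset 13: leading byte 0xF3 = 11110011 → 4-byte char #6 = F3 97 AF 96.
Offset 17: leading byte 0x2E = 00101110 → 1-byte char #7 = 2E.
Leading byte 0x2E = 00101110 matches 0xxxxxxx → 1-byte sequence.
Byte 1: 0x2E = 00101110, payload 0101110 (7 bits).
Concatenate: 0101110 = 0x2E (7 bits → U+002E).

U+002E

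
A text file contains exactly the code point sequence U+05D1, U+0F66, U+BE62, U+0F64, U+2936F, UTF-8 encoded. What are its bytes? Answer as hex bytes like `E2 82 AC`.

U+05D1: 2-byte form → D7 91.
U+0F66: 3-byte form → E0 BD A6.
U+BE62: 3-byte form → EB B9 A2.
U+0F64: 3-byte form → E0 BD A4.
U+2936F: 4-byte form → F0 A9 8D AF.
Concatenated (15 bytes): D7 91 E0 BD A6 EB B9 A2 E0 BD A4 F0 A9 8D AF.

D7 91 E0 BD A6 EB B9 A2 E0 BD A4 F0 A9 8D AF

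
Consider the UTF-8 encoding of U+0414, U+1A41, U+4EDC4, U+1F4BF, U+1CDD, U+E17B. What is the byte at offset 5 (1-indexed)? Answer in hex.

0x81

1-indexed offset 5 is 0-indexed offset 4.
U+0414 → 2-byte form D0 94 at offsets 0–1.
U+1A41 → 3-byte form E1 A9 81 at offsets 2–4.
Offset 4 falls in char 2's range; it's byte 3 of E1 A9 81 = 0x81.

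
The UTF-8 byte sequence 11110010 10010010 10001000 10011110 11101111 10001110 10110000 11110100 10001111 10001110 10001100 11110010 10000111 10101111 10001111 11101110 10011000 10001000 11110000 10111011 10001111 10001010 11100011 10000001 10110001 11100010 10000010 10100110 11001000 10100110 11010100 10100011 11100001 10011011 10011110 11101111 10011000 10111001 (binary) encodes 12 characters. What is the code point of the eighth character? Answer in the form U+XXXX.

Offset 0: leading byte 0xF2 = 11110010 → 4-byte char #1 = F2 92 88 9E.
Offset 4: leading byte 0xEF = 11101111 → 3-byte char #2 = EF 8E B0.
Offset 7: leading byte 0xF4 = 11110100 → 4-byte char #3 = F4 8F 8E 8C.
Offset 11: leading byte 0xF2 = 11110010 → 4-byte char #4 = F2 87 AF 8F.
Offset 15: leading byte 0xEE = 11101110 → 3-byte char #5 = EE 98 88.
Offset 18: leading byte 0xF0 = 11110000 → 4-byte char #6 = F0 BB 8F 8A.
Offset 22: leading byte 0xE3 = 11100011 → 3-byte char #7 = E3 81 B1.
Offset 25: leading byte 0xE2 = 11100010 → 3-byte char #8 = E2 82 A6.
Leading byte 0xE2 = 11100010 matches 1110xxxx → 3-byte sequence.
Byte 1: 0xE2 = 11100010, payload 0010 (4 bits).
Byte 2: 0x82 = 10000010 (10xxxxxx ✓), payload 000010.
Byte 3: 0xA6 = 10100110 (10xxxxxx ✓), payload 100110.
Concatenate: 0010000010100110 = 0x20A6 (16 bits → U+20A6).

U+20A6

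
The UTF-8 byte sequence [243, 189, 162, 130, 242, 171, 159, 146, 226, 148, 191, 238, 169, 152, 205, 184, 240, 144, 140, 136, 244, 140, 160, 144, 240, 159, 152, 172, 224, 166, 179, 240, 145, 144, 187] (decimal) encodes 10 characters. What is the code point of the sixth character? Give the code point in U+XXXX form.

U+10308

Offset 0: leading byte 0xF3 = 11110011 → 4-byte char #1 = F3 BD A2 82.
Offset 4: leading byte 0xF2 = 11110010 → 4-byte char #2 = F2 AB 9F 92.
Offset 8: leading byte 0xE2 = 11100010 → 3-byte char #3 = E2 94 BF.
Offset 11: leading byte 0xEE = 11101110 → 3-byte char #4 = EE A9 98.
Offset 14: leading byte 0xCD = 11001101 → 2-byte char #5 = CD B8.
Offset 16: leading byte 0xF0 = 11110000 → 4-byte char #6 = F0 90 8C 88.
Leading byte 0xF0 = 11110000 matches 11110xxx → 4-byte sequence.
Byte 1: 0xF0 = 11110000, payload 000 (3 bits).
Byte 2: 0x90 = 10010000 (10xxxxxx ✓), payload 010000.
Byte 3: 0x8C = 10001100 (10xxxxxx ✓), payload 001100.
Byte 4: 0x88 = 10001000 (10xxxxxx ✓), payload 001000.
Concatenate: 000010000001100001000 = 0x10308 (21 bits → U+10308).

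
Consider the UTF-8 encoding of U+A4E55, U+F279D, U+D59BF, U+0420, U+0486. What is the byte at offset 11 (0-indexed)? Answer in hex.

U+A4E55 → 4-byte form F2 A4 B9 95 at offsets 0–3.
U+F279D → 4-byte form F3 B2 9E 9D at offsets 4–7.
U+D59BF → 4-byte form F3 95 A6 BF at offsets 8–11.
Offset 11 falls in char 3's range; it's byte 4 of F3 95 A6 BF = 0xBF.

0xBF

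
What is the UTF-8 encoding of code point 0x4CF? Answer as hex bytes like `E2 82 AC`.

U+04CF = 0x4CF = 1231 decimal. In range U+0080–U+07FF → 2-byte form: 110xxxxx 10xxxxxx.
Binary (11 bits): 10011001111.
Split 5+6: 10011 | 001111.
Byte 1: 11010011 = 0xD3.
Byte 2: 10001111 = 0x8F.

D3 8F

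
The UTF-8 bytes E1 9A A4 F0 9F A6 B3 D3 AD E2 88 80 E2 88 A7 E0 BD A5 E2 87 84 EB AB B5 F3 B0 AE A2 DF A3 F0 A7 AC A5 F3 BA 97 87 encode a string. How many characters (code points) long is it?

12

Byte at offset 0: 0xE1 = 11100001 → 3-byte char (#1). Advance 3.
Byte at offset 3: 0xF0 = 11110000 → 4-byte char (#2). Advance 4.
Byte at offset 7: 0xD3 = 11010011 → 2-byte char (#3). Advance 2.
Byte at offset 9: 0xE2 = 11100010 → 3-byte char (#4). Advance 3.
Byte at offset 12: 0xE2 = 11100010 → 3-byte char (#5). Advance 3.
Byte at offset 15: 0xE0 = 11100000 → 3-byte char (#6). Advance 3.
Byte at offset 18: 0xE2 = 11100010 → 3-byte char (#7). Advance 3.
Byte at offset 21: 0xEB = 11101011 → 3-byte char (#8). Advance 3.
Byte at offset 24: 0xF3 = 11110011 → 4-byte char (#9). Advance 4.
Byte at offset 28: 0xDF = 11011111 → 2-byte char (#10). Advance 2.
Byte at offset 30: 0xF0 = 11110000 → 4-byte char (#11). Advance 4.
Byte at offset 34: 0xF3 = 11110011 → 4-byte char (#12). Advance 4.
Reached end at offset 38 after 12 code points.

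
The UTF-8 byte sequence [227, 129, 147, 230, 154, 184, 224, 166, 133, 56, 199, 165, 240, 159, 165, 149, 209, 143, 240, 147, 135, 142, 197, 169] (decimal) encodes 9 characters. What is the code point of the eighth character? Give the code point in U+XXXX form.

Offset 0: leading byte 0xE3 = 11100011 → 3-byte char #1 = E3 81 93.
Offset 3: leading byte 0xE6 = 11100110 → 3-byte char #2 = E6 9A B8.
Offset 6: leading byte 0xE0 = 11100000 → 3-byte char #3 = E0 A6 85.
Offset 9: leading byte 0x38 = 00111000 → 1-byte char #4 = 38.
Offset 10: leading byte 0xC7 = 11000111 → 2-byte char #5 = C7 A5.
Offset 12: leading byte 0xF0 = 11110000 → 4-byte char #6 = F0 9F A5 95.
Offset 16: leading byte 0xD1 = 11010001 → 2-byte char #7 = D1 8F.
Offset 18: leading byte 0xF0 = 11110000 → 4-byte char #8 = F0 93 87 8E.
Leading byte 0xF0 = 11110000 matches 11110xxx → 4-byte sequence.
Byte 1: 0xF0 = 11110000, payload 000 (3 bits).
Byte 2: 0x93 = 10010011 (10xxxxxx ✓), payload 010011.
Byte 3: 0x87 = 10000111 (10xxxxxx ✓), payload 000111.
Byte 4: 0x8E = 10001110 (10xxxxxx ✓), payload 001110.
Concatenate: 000010011000111001110 = 0x131CE (21 bits → U+131CE).

U+131CE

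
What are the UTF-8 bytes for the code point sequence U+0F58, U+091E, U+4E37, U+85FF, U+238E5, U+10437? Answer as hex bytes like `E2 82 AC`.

E0 BD 98 E0 A4 9E E4 B8 B7 E8 97 BF F0 A3 A3 A5 F0 90 90 B7

U+0F58: 3-byte form → E0 BD 98.
U+091E: 3-byte form → E0 A4 9E.
U+4E37: 3-byte form → E4 B8 B7.
U+85FF: 3-byte form → E8 97 BF.
U+238E5: 4-byte form → F0 A3 A3 A5.
U+10437: 4-byte form → F0 90 90 B7.
Concatenated (20 bytes): E0 BD 98 E0 A4 9E E4 B8 B7 E8 97 BF F0 A3 A3 A5 F0 90 90 B7.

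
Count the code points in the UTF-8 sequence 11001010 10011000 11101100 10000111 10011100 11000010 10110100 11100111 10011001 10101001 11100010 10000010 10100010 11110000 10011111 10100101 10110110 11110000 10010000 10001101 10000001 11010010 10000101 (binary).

Byte at offset 0: 0xCA = 11001010 → 2-byte char (#1). Advance 2.
Byte at offset 2: 0xEC = 11101100 → 3-byte char (#2). Advance 3.
Byte at offset 5: 0xC2 = 11000010 → 2-byte char (#3). Advance 2.
Byte at offset 7: 0xE7 = 11100111 → 3-byte char (#4). Advance 3.
Byte at offset 10: 0xE2 = 11100010 → 3-byte char (#5). Advance 3.
Byte at offset 13: 0xF0 = 11110000 → 4-byte char (#6). Advance 4.
Byte at offset 17: 0xF0 = 11110000 → 4-byte char (#7). Advance 4.
Byte at offset 21: 0xD2 = 11010010 → 2-byte char (#8). Advance 2.
Reached end at offset 23 after 8 code points.

8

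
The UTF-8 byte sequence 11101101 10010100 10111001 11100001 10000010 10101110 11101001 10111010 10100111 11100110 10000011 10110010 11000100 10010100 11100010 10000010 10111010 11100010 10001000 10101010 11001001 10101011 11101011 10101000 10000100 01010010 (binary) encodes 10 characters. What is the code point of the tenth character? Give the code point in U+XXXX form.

U+0052

Offset 0: leading byte 0xED = 11101101 → 3-byte char #1 = ED 94 B9.
Offset 3: leading byte 0xE1 = 11100001 → 3-byte char #2 = E1 82 AE.
Offset 6: leading byte 0xE9 = 11101001 → 3-byte char #3 = E9 BA A7.
Offset 9: leading byte 0xE6 = 11100110 → 3-byte char #4 = E6 83 B2.
Offset 12: leading byte 0xC4 = 11000100 → 2-byte char #5 = C4 94.
Offset 14: leading byte 0xE2 = 11100010 → 3-byte char #6 = E2 82 BA.
Offset 17: leading byte 0xE2 = 11100010 → 3-byte char #7 = E2 88 AA.
Offset 20: leading byte 0xC9 = 11001001 → 2-byte char #8 = C9 AB.
Offset 22: leading byte 0xEB = 11101011 → 3-byte char #9 = EB A8 84.
Offset 25: leading byte 0x52 = 01010010 → 1-byte char #10 = 52.
Leading byte 0x52 = 01010010 matches 0xxxxxxx → 1-byte sequence.
Byte 1: 0x52 = 01010010, payload 1010010 (7 bits).
Concatenate: 1010010 = 0x52 (7 bits → U+0052).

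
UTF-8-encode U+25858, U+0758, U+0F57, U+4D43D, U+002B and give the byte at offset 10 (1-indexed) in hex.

0xF1

1-indexed offset 10 is 0-indexed offset 9.
U+25858 → 4-byte form F0 A5 A1 98 at offsets 0–3.
U+0758 → 2-byte form DD 98 at offsets 4–5.
U+0F57 → 3-byte form E0 BD 97 at offsets 6–8.
U+4D43D → 4-byte form F1 8D 90 BD at offsets 9–12.
Offset 9 falls in char 4's range; it's byte 1 of F1 8D 90 BD = 0xF1.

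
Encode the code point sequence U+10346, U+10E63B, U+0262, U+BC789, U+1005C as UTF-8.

U+10346: 4-byte form → F0 90 8D 86.
U+10E63B: 4-byte form → F4 8E 98 BB.
U+0262: 2-byte form → C9 A2.
U+BC789: 4-byte form → F2 BC 9E 89.
U+1005C: 4-byte form → F0 90 81 9C.
Concatenated (18 bytes): F0 90 8D 86 F4 8E 98 BB C9 A2 F2 BC 9E 89 F0 90 81 9C.

F0 90 8D 86 F4 8E 98 BB C9 A2 F2 BC 9E 89 F0 90 81 9C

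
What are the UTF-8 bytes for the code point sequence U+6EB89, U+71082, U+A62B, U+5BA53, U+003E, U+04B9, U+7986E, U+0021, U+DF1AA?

U+6EB89: 4-byte form → F1 AE AE 89.
U+71082: 4-byte form → F1 B1 82 82.
U+A62B: 3-byte form → EA 98 AB.
U+5BA53: 4-byte form → F1 9B A9 93.
U+003E: 1-byte form → 3E.
U+04B9: 2-byte form → D2 B9.
U+7986E: 4-byte form → F1 B9 A1 AE.
U+0021: 1-byte form → 21.
U+DF1AA: 4-byte form → F3 9F 86 AA.
Concatenated (27 bytes): F1 AE AE 89 F1 B1 82 82 EA 98 AB F1 9B A9 93 3E D2 B9 F1 B9 A1 AE 21 F3 9F 86 AA.

F1 AE AE 89 F1 B1 82 82 EA 98 AB F1 9B A9 93 3E D2 B9 F1 B9 A1 AE 21 F3 9F 86 AA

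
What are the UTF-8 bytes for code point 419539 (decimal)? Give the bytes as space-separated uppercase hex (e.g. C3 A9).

F1 A6 9B 93

U+666D3 = 0x666D3 = 419539 decimal. In range U+10000–U+10FFFF → 4-byte form: 11110xxx 10xxxxxx 10xxxxxx 10xxxxxx.
Binary (21 bits): 001100110011011010011.
Split 3+6+6+6: 001 | 100110 | 011011 | 010011.
Byte 1: 11110001 = 0xF1.
Byte 2: 10100110 = 0xA6.
Byte 3: 10011011 = 0x9B.
Byte 4: 10010011 = 0x93.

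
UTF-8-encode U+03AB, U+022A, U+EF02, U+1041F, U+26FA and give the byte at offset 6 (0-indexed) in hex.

0x82

U+03AB → 2-byte form CE AB at offsets 0–1.
U+022A → 2-byte form C8 AA at offsets 2–3.
U+EF02 → 3-byte form EE BC 82 at offsets 4–6.
Offset 6 falls in char 3's range; it's byte 3 of EE BC 82 = 0x82.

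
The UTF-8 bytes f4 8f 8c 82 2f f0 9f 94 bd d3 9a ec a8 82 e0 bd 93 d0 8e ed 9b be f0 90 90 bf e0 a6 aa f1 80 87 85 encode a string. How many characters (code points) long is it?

Byte at offset 0: 0xF4 = 11110100 → 4-byte char (#1). Advance 4.
Byte at offset 4: 0x2F = 00101111 → 1-byte char (#2). Advance 1.
Byte at offset 5: 0xF0 = 11110000 → 4-byte char (#3). Advance 4.
Byte at offset 9: 0xD3 = 11010011 → 2-byte char (#4). Advance 2.
Byte at offset 11: 0xEC = 11101100 → 3-byte char (#5). Advance 3.
Byte at offset 14: 0xE0 = 11100000 → 3-byte char (#6). Advance 3.
Byte at offset 17: 0xD0 = 11010000 → 2-byte char (#7). Advance 2.
Byte at offset 19: 0xED = 11101101 → 3-byte char (#8). Advance 3.
Byte at offset 22: 0xF0 = 11110000 → 4-byte char (#9). Advance 4.
Byte at offset 26: 0xE0 = 11100000 → 3-byte char (#10). Advance 3.
Byte at offset 29: 0xF1 = 11110001 → 4-byte char (#11). Advance 4.
Reached end at offset 33 after 11 code points.

11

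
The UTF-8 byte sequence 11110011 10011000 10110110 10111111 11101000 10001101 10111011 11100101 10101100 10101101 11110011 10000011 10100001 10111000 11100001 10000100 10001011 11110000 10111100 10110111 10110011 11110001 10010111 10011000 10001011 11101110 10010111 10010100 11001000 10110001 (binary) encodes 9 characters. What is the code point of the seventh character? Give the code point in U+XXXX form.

U+5760B

Offset 0: leading byte 0xF3 = 11110011 → 4-byte char #1 = F3 98 B6 BF.
Offset 4: leading byte 0xE8 = 11101000 → 3-byte char #2 = E8 8D BB.
Offset 7: leading byte 0xE5 = 11100101 → 3-byte char #3 = E5 AC AD.
Offset 10: leading byte 0xF3 = 11110011 → 4-byte char #4 = F3 83 A1 B8.
Offset 14: leading byte 0xE1 = 11100001 → 3-byte char #5 = E1 84 8B.
Offset 17: leading byte 0xF0 = 11110000 → 4-byte char #6 = F0 BC B7 B3.
Offset 21: leading byte 0xF1 = 11110001 → 4-byte char #7 = F1 97 98 8B.
Leading byte 0xF1 = 11110001 matches 11110xxx → 4-byte sequence.
Byte 1: 0xF1 = 11110001, payload 001 (3 bits).
Byte 2: 0x97 = 10010111 (10xxxxxx ✓), payload 010111.
Byte 3: 0x98 = 10011000 (10xxxxxx ✓), payload 011000.
Byte 4: 0x8B = 10001011 (10xxxxxx ✓), payload 001011.
Concatenate: 001010111011000001011 = 0x5760B (21 bits → U+5760B).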